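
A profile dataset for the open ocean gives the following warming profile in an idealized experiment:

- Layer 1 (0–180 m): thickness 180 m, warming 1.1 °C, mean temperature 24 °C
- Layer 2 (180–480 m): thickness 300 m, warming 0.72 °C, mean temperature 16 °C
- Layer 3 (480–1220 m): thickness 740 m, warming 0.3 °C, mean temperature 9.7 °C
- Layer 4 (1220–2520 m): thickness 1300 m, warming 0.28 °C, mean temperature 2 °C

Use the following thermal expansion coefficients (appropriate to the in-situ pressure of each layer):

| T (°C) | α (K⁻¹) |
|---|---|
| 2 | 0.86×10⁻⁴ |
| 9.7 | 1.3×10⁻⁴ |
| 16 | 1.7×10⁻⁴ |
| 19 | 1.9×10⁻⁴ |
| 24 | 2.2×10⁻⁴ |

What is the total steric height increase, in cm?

14.0 cm of thermosteric rise

Layer 1 at 24 °C → α = 2.2×10⁻⁴ K⁻¹
Layer 2 at 16 °C → α = 1.7×10⁻⁴ K⁻¹
Layer 3 at 9.7 °C → α = 1.3×10⁻⁴ K⁻¹
Layer 4 at 2 °C → α = 0.86×10⁻⁴ K⁻¹
2.2×10⁻⁴ × 1.1 × 180 = 0.04356 m
300 × 0.72 × 1.7×10⁻⁴ = 0.03672 m
480–1220 m: 740 × 0.3 × 1.3×10⁻⁴ = 0.02886 m
1220–2520 m: 0.86×10⁻⁴ × 1300 × 0.28 = 0.031304 m
Δh = 0.04356 + 0.03672 + 0.02886 + 0.031304 = 0.140444 m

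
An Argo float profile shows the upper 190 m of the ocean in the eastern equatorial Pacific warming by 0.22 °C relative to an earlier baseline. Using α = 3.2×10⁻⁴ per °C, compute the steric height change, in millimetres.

Δh ≈ 13.4 mm

Δh = αΔT·H = 3.2×10⁻⁴ × 0.22 × 190 = 0.013376 m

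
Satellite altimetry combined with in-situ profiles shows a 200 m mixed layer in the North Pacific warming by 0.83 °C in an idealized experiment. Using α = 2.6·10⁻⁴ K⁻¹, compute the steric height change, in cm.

Δh = 4.32 cm

Δh = αΔT·H = 2.6×10⁻⁴ × 0.83 × 200 = 0.04316 m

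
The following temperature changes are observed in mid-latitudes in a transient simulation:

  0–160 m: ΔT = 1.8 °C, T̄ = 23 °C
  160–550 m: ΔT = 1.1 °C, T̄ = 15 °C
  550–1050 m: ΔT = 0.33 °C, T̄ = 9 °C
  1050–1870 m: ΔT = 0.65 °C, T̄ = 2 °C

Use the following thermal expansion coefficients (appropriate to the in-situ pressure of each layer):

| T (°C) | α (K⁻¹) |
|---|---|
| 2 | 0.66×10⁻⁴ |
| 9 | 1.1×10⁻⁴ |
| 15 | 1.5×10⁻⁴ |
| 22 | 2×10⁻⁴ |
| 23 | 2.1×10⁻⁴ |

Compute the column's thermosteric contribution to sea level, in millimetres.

Layer 1 at 23 °C → α = 2.1×10⁻⁴ K⁻¹
Layer 2 at 15 °C → α = 1.5×10⁻⁴ K⁻¹
Layer 3 at 9 °C → α = 1.1×10⁻⁴ K⁻¹
Layer 4 at 2 °C → α = 0.66×10⁻⁴ K⁻¹
0–160 m: 2.1×10⁻⁴ × 160 × 1.8 = 0.06048 m
160–550 m: 1.5×10⁻⁴ × 390 × 1.1 = 0.06435 m
550–1050 m: 500 × 1.1×10⁻⁴ × 0.33 = 0.01815 m
Layer 4: 0.65 × 820 × 0.66×10⁻⁴ = 0.035178 m
Δh = 0.06048 + 0.06435 + 0.01815 + 0.035178 = 0.178158 m ≈ 180 mm

180 mm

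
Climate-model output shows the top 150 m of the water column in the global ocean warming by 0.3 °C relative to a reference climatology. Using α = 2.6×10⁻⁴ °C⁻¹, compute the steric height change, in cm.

Δh = αΔT·H = 2.6×10⁻⁴ × 0.3 × 150 = 0.01170 m

1.17 cm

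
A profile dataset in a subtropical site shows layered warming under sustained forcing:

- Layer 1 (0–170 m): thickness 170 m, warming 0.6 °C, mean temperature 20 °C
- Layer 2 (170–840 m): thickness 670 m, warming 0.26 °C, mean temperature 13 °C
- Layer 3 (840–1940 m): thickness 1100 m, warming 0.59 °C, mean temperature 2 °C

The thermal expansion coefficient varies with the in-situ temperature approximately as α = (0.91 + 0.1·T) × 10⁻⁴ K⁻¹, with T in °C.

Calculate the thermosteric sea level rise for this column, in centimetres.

14.0 cm of thermosteric rise

Layer 1: α = (0.91 + 0.1×20)×10⁻⁴ = 2.91×10⁻⁴ K⁻¹
Layer 2: α = (0.91 + 0.1×13)×10⁻⁴ = 2.21×10⁻⁴ K⁻¹
Layer 3: α = (0.91 + 0.1×2)×10⁻⁴ = 1.11×10⁻⁴ K⁻¹
0.6 × 2.91×10⁻⁴ × 170 = 0.029682 m
0.26 × 2.21×10⁻⁴ × 670 = 0.0384982 m
0.59 × 1100 × 1.11×10⁻⁴ = 0.072039 m
Δh = 0.029682 + 0.0384982 + 0.072039 = 0.1402192 m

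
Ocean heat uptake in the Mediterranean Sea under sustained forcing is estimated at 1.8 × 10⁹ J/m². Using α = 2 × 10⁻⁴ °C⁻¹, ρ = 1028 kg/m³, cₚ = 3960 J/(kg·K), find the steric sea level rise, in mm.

Δh = αQ/(ρcₚ) = 2×10⁻⁴ × 1.8×10⁹ / (1028 × 3960) ≈ 0.088433 m

Δh = 88.4 mm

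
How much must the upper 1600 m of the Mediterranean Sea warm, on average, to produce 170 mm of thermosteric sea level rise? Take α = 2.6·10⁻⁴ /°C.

ΔT = Δh/(αH) = 0.17 / (2.6×10⁻⁴ × 1600) ≈ 0.4087 °C

about 0.41 °C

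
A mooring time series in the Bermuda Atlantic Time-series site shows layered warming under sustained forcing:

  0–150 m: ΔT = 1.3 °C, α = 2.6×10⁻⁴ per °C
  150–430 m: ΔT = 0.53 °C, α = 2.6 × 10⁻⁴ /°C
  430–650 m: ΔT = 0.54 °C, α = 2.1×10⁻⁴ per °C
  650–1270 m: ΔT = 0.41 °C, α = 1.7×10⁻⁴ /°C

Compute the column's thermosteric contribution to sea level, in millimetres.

Layer 1: 150 × 1.3 × 2.6×10⁻⁴ = 0.05070 m
2.6×10⁻⁴ × 0.53 × 280 = 0.038584 m
2.1×10⁻⁴ × 220 × 0.54 = 0.024948 m
Layer 4: 0.41 × 620 × 1.7×10⁻⁴ = 0.043214 m
Δh = 0.05070 + 0.038584 + 0.024948 + 0.043214 = 0.157446 m

160 mm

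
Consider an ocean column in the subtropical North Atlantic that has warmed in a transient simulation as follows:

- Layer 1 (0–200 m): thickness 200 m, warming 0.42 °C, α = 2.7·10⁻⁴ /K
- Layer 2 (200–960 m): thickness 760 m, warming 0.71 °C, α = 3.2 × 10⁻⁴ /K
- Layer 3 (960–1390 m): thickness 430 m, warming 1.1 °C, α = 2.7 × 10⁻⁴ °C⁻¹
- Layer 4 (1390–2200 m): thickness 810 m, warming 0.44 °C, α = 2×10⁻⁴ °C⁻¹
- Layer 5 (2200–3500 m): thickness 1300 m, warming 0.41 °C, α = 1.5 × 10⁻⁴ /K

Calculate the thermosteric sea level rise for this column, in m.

Δh ≈ 0.474 m

0–200 m: 2.7×10⁻⁴ × 0.42 × 200 = 0.02268 m
200–960 m: 3.2×10⁻⁴ × 760 × 0.71 = 0.172672 m
960–1390 m: 1.1 × 430 × 2.7×10⁻⁴ = 0.12771 m
0.44 × 810 × 2×10⁻⁴ = 0.07128 m
1.5×10⁻⁴ × 1300 × 0.41 = 0.07995 m
Δh = 0.02268 + 0.172672 + 0.12771 + 0.07128 + 0.07995 = 0.474292 m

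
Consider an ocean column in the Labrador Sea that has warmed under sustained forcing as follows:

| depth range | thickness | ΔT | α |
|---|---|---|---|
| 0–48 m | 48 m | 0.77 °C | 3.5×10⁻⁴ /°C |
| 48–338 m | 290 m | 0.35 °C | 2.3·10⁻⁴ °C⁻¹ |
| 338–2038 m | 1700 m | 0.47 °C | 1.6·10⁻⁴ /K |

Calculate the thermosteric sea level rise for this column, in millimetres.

0–48 m: 3.5×10⁻⁴ × 48 × 0.77 = 0.012936 m
2.3×10⁻⁴ × 290 × 0.35 = 0.023345 m
338–2038 m: 0.47 × 1.6×10⁻⁴ × 1700 = 0.12784 m
Δh = 0.012936 + 0.023345 + 0.12784 = 0.164121 m ≈ 164 mm

Δh = 164 mm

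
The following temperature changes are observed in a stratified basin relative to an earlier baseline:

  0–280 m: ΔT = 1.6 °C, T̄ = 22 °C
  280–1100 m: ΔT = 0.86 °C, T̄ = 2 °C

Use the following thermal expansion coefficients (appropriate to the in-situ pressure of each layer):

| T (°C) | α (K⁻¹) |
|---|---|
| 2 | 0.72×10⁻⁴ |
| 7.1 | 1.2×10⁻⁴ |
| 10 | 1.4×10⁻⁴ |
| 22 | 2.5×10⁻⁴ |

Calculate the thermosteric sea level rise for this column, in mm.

160 mm

Layer 1 at 22 °C → α = 2.5×10⁻⁴ K⁻¹
Layer 2 at 2 °C → α = 0.72×10⁻⁴ K⁻¹
Layer 1: 2.5×10⁻⁴ × 1.6 × 280 = 0.11200 m
Layer 2: 820 × 0.86 × 0.72×10⁻⁴ = 0.0507744 m
Δh = 0.11200 + 0.0507744 = 0.1627744 m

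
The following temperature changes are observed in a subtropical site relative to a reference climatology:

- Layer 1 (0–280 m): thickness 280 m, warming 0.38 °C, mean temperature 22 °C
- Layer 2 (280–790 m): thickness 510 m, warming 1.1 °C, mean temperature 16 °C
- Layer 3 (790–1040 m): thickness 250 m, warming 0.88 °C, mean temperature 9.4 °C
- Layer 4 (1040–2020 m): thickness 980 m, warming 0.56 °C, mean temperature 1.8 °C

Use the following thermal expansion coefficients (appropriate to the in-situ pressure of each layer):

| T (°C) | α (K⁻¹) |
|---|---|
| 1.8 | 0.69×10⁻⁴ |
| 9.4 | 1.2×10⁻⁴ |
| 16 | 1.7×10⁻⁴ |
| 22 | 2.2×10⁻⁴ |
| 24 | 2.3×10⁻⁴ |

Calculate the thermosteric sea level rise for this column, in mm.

Layer 1 at 22 °C → α = 2.2×10⁻⁴ K⁻¹
Layer 2 at 16 °C → α = 1.7×10⁻⁴ K⁻¹
Layer 3 at 9.4 °C → α = 1.2×10⁻⁴ K⁻¹
Layer 4 at 1.8 °C → α = 0.69×10⁻⁴ K⁻¹
0.38 × 280 × 2.2×10⁻⁴ = 0.023408 m
280–790 m: 1.1 × 1.7×10⁻⁴ × 510 = 0.09537 m
Layer 3: 0.88 × 1.2×10⁻⁴ × 250 = 0.02640 m
0.69×10⁻⁴ × 0.56 × 980 = 0.0378672 m
Δh = 0.023408 + 0.09537 + 0.02640 + 0.0378672 = 0.1830452 m

183 mm of thermosteric rise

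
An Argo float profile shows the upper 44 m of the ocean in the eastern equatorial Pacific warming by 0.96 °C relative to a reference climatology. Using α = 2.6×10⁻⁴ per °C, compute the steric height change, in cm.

Δh = αΔT·H = 2.6×10⁻⁴ × 0.96 × 44 = 0.0109824 m

1.10 cm of thermosteric rise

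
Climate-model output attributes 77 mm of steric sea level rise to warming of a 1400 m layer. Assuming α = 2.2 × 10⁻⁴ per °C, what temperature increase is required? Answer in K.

0.250 K

ΔT = Δh/(αH) = 0.077 / (2.2×10⁻⁴ × 1400) = 0.2500 K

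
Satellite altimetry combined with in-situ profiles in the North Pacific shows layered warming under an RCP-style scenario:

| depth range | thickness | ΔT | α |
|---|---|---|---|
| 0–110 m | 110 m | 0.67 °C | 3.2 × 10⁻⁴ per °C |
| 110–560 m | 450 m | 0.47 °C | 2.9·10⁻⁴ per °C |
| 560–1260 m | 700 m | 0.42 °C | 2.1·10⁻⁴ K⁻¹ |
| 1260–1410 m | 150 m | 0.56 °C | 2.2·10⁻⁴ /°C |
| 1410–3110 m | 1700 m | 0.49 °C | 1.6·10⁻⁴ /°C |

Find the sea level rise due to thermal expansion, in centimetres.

29.8 cm

Layer 1: 110 × 3.2×10⁻⁴ × 0.67 = 0.023584 m
450 × 2.9×10⁻⁴ × 0.47 = 0.061335 m
560–1260 m: 700 × 2.1×10⁻⁴ × 0.42 = 0.06174 m
1260–1410 m: 2.2×10⁻⁴ × 150 × 0.56 = 0.01848 m
Layer 5: 1700 × 1.6×10⁻⁴ × 0.49 = 0.13328 m
Δh = 0.023584 + 0.061335 + 0.06174 + 0.01848 + 0.13328 = 0.298419 m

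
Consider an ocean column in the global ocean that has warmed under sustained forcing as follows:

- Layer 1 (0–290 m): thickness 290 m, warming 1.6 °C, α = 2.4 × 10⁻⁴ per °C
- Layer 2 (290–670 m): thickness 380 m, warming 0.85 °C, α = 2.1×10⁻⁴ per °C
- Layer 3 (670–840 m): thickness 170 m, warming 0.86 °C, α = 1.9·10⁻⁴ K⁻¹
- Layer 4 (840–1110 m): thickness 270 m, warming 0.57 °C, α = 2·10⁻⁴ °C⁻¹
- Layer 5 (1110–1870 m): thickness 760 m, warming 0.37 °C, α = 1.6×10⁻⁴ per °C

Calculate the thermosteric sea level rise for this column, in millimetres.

about 283 mm

Layer 1: 1.6 × 2.4×10⁻⁴ × 290 = 0.11136 m
Layer 2: 380 × 2.1×10⁻⁴ × 0.85 = 0.06783 m
670–840 m: 170 × 0.86 × 1.9×10⁻⁴ = 0.027778 m
Layer 4: 0.57 × 270 × 2×10⁻⁴ = 0.03078 m
1.6×10⁻⁴ × 760 × 0.37 = 0.044992 m
Δh = 0.11136 + 0.06783 + 0.027778 + 0.03078 + 0.044992 = 0.28274 m ≈ 283 mm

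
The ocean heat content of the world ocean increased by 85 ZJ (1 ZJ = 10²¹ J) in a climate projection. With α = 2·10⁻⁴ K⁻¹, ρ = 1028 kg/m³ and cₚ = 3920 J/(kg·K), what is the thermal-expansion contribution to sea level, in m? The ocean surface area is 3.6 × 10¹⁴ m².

about 0.0117 m

Per unit area: Q = 85×10²¹ / (3.6×10¹⁴) ≈ 2.361×10⁸ J/m²
Δh = αQ/(ρcₚ) = 2×10⁻⁴ × 2.361×10⁸ / (1028 × 3920) ≈ 0.011718 m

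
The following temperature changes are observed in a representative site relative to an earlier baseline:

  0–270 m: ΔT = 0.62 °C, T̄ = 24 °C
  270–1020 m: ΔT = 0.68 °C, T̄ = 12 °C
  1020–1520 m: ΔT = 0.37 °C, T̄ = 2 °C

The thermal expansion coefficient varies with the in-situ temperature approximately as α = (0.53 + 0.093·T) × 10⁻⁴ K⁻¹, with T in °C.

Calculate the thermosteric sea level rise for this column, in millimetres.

Layer 1: α = (0.53 + 0.093×24)×10⁻⁴ = 2.762×10⁻⁴ K⁻¹
Layer 2: α = (0.53 + 0.093×12)×10⁻⁴ = 1.646×10⁻⁴ K⁻¹
Layer 3: α = (0.53 + 0.093×2)×10⁻⁴ = 0.716×10⁻⁴ K⁻¹
Layer 1: 270 × 2.762×10⁻⁴ × 0.62 = 0.04623588 m
1.646×10⁻⁴ × 750 × 0.68 = 0.083946 m
0.716×10⁻⁴ × 0.37 × 500 = 0.013246 m
Δh = 0.04623588 + 0.083946 + 0.013246 = 0.14342788 m

143 mm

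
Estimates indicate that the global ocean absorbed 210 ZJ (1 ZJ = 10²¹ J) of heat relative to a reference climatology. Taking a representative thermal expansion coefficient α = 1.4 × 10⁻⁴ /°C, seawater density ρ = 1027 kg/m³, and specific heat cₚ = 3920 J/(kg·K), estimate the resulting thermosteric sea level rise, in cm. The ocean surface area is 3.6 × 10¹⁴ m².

2.03 cm of thermosteric rise

Per unit area: Q = 210×10²¹ / (3.6×10¹⁴) ≈ 5.833×10⁸ J/m²
Δh = αQ/(ρcₚ) = 1.4×10⁻⁴ × 5.833×10⁸ / (1027 × 3920) ≈ 0.020284 m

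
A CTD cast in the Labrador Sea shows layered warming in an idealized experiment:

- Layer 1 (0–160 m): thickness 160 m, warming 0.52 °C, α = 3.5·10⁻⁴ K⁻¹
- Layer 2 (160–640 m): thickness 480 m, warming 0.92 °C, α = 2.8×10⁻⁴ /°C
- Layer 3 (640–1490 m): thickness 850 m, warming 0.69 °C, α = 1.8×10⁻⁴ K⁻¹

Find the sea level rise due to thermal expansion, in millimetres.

3.5×10⁻⁴ × 0.52 × 160 = 0.02912 m
480 × 0.92 × 2.8×10⁻⁴ = 0.123648 m
Layer 3: 0.69 × 1.8×10⁻⁴ × 850 = 0.10557 m
Δh = 0.02912 + 0.123648 + 0.10557 = 0.258338 m ≈ 258 mm

258 mm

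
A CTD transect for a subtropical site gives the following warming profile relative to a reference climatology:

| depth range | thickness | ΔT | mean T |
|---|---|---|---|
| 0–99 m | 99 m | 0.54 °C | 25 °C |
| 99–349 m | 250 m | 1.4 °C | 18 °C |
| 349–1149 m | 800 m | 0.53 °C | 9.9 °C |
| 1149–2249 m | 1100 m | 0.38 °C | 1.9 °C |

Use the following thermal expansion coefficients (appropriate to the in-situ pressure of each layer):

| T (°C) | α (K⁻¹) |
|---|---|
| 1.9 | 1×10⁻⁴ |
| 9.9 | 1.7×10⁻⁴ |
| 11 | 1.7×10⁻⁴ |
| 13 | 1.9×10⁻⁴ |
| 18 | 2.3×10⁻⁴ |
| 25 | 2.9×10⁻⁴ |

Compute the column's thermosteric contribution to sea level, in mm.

Δh = 210 mm

Layer 1 at 25 °C → α = 2.9×10⁻⁴ K⁻¹
Layer 2 at 18 °C → α = 2.3×10⁻⁴ K⁻¹
Layer 3 at 9.9 °C → α = 1.7×10⁻⁴ K⁻¹
Layer 4 at 1.9 °C → α = 1×10⁻⁴ K⁻¹
99 × 2.9×10⁻⁴ × 0.54 = 0.0155034 m
99–349 m: 2.3×10⁻⁴ × 250 × 1.4 = 0.08050 m
0.53 × 800 × 1.7×10⁻⁴ = 0.07208 m
1100 × 0.38 × 1×10⁻⁴ = 0.04180 m
Δh = 0.0155034 + 0.08050 + 0.07208 + 0.04180 = 0.2098834 m ≈ 210 mm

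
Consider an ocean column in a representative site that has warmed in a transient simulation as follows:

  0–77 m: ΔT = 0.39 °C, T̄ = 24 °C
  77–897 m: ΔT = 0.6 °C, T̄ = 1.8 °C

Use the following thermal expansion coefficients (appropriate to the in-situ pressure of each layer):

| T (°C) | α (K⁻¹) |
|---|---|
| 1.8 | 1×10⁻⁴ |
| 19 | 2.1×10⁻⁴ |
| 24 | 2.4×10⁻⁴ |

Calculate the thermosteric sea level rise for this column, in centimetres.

about 5.6 cm

Layer 1 at 24 °C → α = 2.4×10⁻⁴ K⁻¹
Layer 2 at 1.8 °C → α = 1×10⁻⁴ K⁻¹
0.39 × 77 × 2.4×10⁻⁴ = 0.0072072 m
Layer 2: 820 × 0.6 × 1×10⁻⁴ = 0.04920 m
Δh = 0.0072072 + 0.04920 = 0.0564072 m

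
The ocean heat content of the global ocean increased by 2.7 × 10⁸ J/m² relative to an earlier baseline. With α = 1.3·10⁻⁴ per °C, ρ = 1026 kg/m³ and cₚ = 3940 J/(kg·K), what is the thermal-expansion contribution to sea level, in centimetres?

about 0.868 cm

Δh = αQ/(ρcₚ) = 1.3×10⁻⁴ × 2.7×10⁸ / (1026 × 3940) ≈ 0.0086829 m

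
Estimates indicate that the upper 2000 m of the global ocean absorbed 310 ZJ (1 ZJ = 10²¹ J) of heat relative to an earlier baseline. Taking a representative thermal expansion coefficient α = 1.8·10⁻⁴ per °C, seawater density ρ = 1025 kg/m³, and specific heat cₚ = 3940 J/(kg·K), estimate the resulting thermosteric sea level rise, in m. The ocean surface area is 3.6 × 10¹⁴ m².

Per unit area: Q = 310×10²¹ / (3.6×10¹⁴) ≈ 8.611×10⁸ J/m²
Δh = αQ/(ρcₚ) = 1.8×10⁻⁴ × 8.611×10⁸ / (1025 × 3940) ≈ 0.03838 m

0.0384 m of thermosteric rise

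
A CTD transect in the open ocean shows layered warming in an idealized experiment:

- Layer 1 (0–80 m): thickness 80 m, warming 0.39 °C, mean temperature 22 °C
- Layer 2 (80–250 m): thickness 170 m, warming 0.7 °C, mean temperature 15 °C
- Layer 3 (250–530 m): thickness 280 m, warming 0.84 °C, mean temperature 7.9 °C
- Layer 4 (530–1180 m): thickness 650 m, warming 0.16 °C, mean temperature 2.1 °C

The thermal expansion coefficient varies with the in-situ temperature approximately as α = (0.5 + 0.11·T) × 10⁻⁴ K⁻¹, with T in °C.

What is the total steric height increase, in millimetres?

74 mm

Layer 1: α = (0.5 + 0.11×22)×10⁻⁴ = 2.92×10⁻⁴ K⁻¹
Layer 2: α = (0.5 + 0.11×15)×10⁻⁴ = 2.15×10⁻⁴ K⁻¹
Layer 3: α = (0.5 + 0.11×7.9)×10⁻⁴ = 1.369×10⁻⁴ K⁻¹
Layer 4: α = (0.5 + 0.11×2.1)×10⁻⁴ = 0.731×10⁻⁴ K⁻¹
2.92×10⁻⁴ × 80 × 0.39 = 0.0091104 m
Layer 2: 2.15×10⁻⁴ × 170 × 0.7 = 0.025585 m
1.369×10⁻⁴ × 0.84 × 280 = 0.03219888 m
Layer 4: 650 × 0.731×10⁻⁴ × 0.16 = 0.0076024 m
Δh = 0.0091104 + 0.025585 + 0.03219888 + 0.0076024 = 0.07449668 m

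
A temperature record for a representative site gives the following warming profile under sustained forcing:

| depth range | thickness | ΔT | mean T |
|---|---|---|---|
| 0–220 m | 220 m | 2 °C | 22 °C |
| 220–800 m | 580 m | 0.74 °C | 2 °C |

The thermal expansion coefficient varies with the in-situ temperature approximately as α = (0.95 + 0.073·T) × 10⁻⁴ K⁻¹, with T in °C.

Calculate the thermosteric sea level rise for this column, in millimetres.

Δh ≈ 160 mm

Layer 1: α = (0.95 + 0.073×22)×10⁻⁴ = 2.556×10⁻⁴ K⁻¹
Layer 2: α = (0.95 + 0.073×2)×10⁻⁴ = 1.096×10⁻⁴ K⁻¹
0–220 m: 2.556×10⁻⁴ × 220 × 2 = 0.112464 m
220–800 m: 1.096×10⁻⁴ × 0.74 × 580 = 0.04704032 m
Δh = 0.112464 + 0.04704032 = 0.15950432 m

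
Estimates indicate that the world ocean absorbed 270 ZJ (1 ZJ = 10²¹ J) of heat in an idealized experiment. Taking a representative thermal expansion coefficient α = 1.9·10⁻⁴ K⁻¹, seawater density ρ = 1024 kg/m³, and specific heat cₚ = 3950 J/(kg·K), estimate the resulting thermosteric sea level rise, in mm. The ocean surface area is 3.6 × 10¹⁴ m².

Δh = 35.2 mm

Per unit area: Q = 270×10²¹ / (3.6×10¹⁴) = 7.5×10⁸ J/m²
Δh = αQ/(ρcₚ) = 1.9×10⁻⁴ × 7.5×10⁸ / (1024 × 3950) ≈ 0.03523 m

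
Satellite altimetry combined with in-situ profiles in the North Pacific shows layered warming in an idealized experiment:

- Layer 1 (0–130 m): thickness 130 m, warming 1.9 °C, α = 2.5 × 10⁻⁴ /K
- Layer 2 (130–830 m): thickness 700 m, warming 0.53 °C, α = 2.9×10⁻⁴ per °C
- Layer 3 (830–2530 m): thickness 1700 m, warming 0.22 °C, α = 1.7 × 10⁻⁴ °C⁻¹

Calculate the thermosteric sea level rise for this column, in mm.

233 mm of thermosteric rise

130 × 1.9 × 2.5×10⁻⁴ = 0.06175 m
130–830 m: 700 × 0.53 × 2.9×10⁻⁴ = 0.10759 m
1.7×10⁻⁴ × 0.22 × 1700 = 0.06358 m
Δh = 0.06175 + 0.10759 + 0.06358 = 0.23292 m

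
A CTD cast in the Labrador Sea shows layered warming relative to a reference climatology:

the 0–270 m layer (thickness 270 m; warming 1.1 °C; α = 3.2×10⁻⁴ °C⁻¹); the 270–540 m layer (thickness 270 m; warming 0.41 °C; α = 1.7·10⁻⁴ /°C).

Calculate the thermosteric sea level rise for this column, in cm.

0–270 m: 1.1 × 270 × 3.2×10⁻⁴ = 0.09504 m
Layer 2: 270 × 1.7×10⁻⁴ × 0.41 = 0.018819 m
Δh = 0.09504 + 0.018819 = 0.113859 m

11.4 cm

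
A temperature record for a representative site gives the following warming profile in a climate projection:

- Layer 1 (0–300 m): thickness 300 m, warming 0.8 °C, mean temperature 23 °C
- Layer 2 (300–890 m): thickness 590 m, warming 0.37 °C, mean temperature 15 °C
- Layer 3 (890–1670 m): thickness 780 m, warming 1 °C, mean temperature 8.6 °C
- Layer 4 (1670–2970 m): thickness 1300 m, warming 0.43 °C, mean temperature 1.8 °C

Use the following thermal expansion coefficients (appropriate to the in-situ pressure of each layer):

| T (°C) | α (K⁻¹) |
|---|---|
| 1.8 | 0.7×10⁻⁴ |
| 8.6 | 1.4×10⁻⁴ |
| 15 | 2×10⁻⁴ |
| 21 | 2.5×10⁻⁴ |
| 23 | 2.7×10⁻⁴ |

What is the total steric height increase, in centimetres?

Layer 1 at 23 °C → α = 2.7×10⁻⁴ K⁻¹
Layer 2 at 15 °C → α = 2×10⁻⁴ K⁻¹
Layer 3 at 8.6 °C → α = 1.4×10⁻⁴ K⁻¹
Layer 4 at 1.8 °C → α = 0.7×10⁻⁴ K⁻¹
Layer 1: 0.8 × 2.7×10⁻⁴ × 300 = 0.06480 m
Layer 2: 2×10⁻⁴ × 0.37 × 590 = 0.04366 m
Layer 3: 780 × 1.4×10⁻⁴ × 1 = 0.10920 m
0.7×10⁻⁴ × 1300 × 0.43 = 0.03913 m
Δh = 0.06480 + 0.04366 + 0.10920 + 0.03913 = 0.25679 m ≈ 26 cm

about 26 cm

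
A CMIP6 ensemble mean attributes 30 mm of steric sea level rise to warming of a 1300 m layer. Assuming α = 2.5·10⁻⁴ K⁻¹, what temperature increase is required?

ΔT = Δh/(αH) = 0.03 / (2.5×10⁻⁴ × 1300) ≈ 0.09231 K

0.092 K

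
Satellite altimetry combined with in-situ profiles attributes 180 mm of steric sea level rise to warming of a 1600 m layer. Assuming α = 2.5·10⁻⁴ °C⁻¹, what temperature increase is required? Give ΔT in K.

0.450 K

ΔT = Δh/(αH) = 0.18 / (2.5×10⁻⁴ × 1600) = 0.4500 K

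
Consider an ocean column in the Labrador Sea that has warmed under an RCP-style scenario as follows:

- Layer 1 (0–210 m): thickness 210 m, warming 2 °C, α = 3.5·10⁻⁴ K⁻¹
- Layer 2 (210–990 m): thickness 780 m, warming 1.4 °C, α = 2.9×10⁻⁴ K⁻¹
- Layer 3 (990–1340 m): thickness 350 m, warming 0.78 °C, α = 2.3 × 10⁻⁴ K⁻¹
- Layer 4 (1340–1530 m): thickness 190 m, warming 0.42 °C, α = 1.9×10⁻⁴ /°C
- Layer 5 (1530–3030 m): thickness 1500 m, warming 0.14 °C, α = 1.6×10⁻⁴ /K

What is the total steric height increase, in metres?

3.5×10⁻⁴ × 210 × 2 = 0.14700 m
210–990 m: 780 × 1.4 × 2.9×10⁻⁴ = 0.31668 m
990–1340 m: 2.3×10⁻⁴ × 0.78 × 350 = 0.06279 m
1340–1530 m: 1.9×10⁻⁴ × 0.42 × 190 = 0.015162 m
1530–3030 m: 0.14 × 1500 × 1.6×10⁻⁴ = 0.03360 m
Δh = 0.14700 + 0.31668 + 0.06279 + 0.015162 + 0.03360 = 0.575232 m

0.58 m of thermosteric rise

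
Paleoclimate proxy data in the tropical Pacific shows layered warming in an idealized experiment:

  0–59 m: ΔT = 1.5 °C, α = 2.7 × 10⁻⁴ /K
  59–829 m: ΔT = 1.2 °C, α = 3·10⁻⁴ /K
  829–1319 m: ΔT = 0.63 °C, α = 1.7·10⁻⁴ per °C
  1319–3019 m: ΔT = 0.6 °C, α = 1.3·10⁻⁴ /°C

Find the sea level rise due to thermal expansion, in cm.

48.6 cm

Layer 1: 59 × 2.7×10⁻⁴ × 1.5 = 0.023895 m
Layer 2: 1.2 × 3×10⁻⁴ × 770 = 0.27720 m
0.63 × 1.7×10⁻⁴ × 490 = 0.052479 m
Layer 4: 0.6 × 1700 × 1.3×10⁻⁴ = 0.13260 m
Δh = 0.023895 + 0.27720 + 0.052479 + 0.13260 = 0.486174 m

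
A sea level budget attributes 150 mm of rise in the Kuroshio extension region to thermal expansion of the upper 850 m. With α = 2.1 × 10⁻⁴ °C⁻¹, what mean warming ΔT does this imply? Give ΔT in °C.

about 0.840 °C

ΔT = Δh/(αH) = 0.15 / (2.1×10⁻⁴ × 850) ≈ 0.8403 °C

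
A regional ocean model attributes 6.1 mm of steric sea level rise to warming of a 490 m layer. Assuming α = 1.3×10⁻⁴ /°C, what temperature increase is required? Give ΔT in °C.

0.0958 °C

ΔT = Δh/(αH) = 0.0061 / (1.3×10⁻⁴ × 490) ≈ 0.09576 °C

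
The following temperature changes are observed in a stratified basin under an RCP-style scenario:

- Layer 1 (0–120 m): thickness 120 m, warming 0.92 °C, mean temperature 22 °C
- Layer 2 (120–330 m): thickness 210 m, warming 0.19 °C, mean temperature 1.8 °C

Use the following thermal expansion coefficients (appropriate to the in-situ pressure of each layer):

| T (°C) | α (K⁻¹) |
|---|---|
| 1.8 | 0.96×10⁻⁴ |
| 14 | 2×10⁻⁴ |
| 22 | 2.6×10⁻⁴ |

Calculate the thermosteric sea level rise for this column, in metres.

Layer 1 at 22 °C → α = 2.6×10⁻⁴ K⁻¹
Layer 2 at 1.8 °C → α = 0.96×10⁻⁴ K⁻¹
Layer 1: 0.92 × 2.6×10⁻⁴ × 120 = 0.028704 m
0.19 × 0.96×10⁻⁴ × 210 = 0.0038304 m
Δh = 0.028704 + 0.0038304 = 0.0325344 m

0.0325 m of thermosteric rise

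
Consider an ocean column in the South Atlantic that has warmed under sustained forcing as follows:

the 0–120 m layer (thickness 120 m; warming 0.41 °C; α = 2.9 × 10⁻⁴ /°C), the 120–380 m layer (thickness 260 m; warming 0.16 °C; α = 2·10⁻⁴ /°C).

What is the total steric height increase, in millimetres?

0–120 m: 0.41 × 2.9×10⁻⁴ × 120 = 0.014268 m
Layer 2: 260 × 0.16 × 2×10⁻⁴ = 0.00832 m
Δh = 0.014268 + 0.00832 = 0.022588 m

Δh = 23 mm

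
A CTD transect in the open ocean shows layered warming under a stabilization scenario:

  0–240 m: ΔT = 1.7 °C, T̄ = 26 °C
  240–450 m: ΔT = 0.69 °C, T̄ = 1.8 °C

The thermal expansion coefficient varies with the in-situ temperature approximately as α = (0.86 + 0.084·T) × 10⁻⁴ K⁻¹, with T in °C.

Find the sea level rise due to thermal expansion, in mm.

139 mm

Layer 1: α = (0.86 + 0.084×26)×10⁻⁴ = 3.044×10⁻⁴ K⁻¹
Layer 2: α = (0.86 + 0.084×1.8)×10⁻⁴ = 1.0112×10⁻⁴ K⁻¹
0–240 m: 240 × 1.7 × 3.044×10⁻⁴ = 0.1241952 m
Layer 2: 210 × 1.0112×10⁻⁴ × 0.69 = 0.014652288 m
Δh = 0.1241952 + 0.014652288 = 0.138847488 m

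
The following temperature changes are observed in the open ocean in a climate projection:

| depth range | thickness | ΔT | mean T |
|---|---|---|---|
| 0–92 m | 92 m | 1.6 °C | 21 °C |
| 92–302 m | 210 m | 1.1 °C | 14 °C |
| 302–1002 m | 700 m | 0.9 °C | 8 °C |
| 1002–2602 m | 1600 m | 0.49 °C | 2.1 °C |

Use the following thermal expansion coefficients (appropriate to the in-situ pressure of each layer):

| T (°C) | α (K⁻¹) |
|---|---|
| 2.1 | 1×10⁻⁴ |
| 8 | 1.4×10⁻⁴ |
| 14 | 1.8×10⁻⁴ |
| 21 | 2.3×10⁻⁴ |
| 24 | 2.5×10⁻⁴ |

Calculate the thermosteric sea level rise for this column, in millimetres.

Layer 1 at 21 °C → α = 2.3×10⁻⁴ K⁻¹
Layer 2 at 14 °C → α = 1.8×10⁻⁴ K⁻¹
Layer 3 at 8 °C → α = 1.4×10⁻⁴ K⁻¹
Layer 4 at 2.1 °C → α = 1×10⁻⁴ K⁻¹
92 × 1.6 × 2.3×10⁻⁴ = 0.033856 m
Layer 2: 1.8×10⁻⁴ × 1.1 × 210 = 0.04158 m
Layer 3: 700 × 0.9 × 1.4×10⁻⁴ = 0.08820 m
1002–2602 m: 1600 × 0.49 × 1×10⁻⁴ = 0.07840 m
Δh = 0.033856 + 0.04158 + 0.08820 + 0.07840 = 0.242036 m

about 242 mm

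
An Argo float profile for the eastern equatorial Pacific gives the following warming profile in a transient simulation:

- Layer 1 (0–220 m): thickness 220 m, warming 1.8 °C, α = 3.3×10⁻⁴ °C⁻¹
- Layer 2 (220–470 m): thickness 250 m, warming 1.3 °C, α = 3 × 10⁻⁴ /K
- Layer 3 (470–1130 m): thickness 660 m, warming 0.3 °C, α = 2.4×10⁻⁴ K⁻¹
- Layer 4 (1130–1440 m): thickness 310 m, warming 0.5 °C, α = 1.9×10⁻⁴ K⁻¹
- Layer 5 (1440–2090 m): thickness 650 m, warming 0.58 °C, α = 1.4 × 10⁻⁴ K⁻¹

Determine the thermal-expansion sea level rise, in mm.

Layer 1: 220 × 3.3×10⁻⁴ × 1.8 = 0.13068 m
Layer 2: 1.3 × 250 × 3×10⁻⁴ = 0.09750 m
2.4×10⁻⁴ × 0.3 × 660 = 0.04752 m
Layer 4: 310 × 1.9×10⁻⁴ × 0.5 = 0.02945 m
0.58 × 650 × 1.4×10⁻⁴ = 0.05278 m
Δh = 0.13068 + 0.09750 + 0.04752 + 0.02945 + 0.05278 = 0.35793 m ≈ 360 mm

Δh ≈ 360 mm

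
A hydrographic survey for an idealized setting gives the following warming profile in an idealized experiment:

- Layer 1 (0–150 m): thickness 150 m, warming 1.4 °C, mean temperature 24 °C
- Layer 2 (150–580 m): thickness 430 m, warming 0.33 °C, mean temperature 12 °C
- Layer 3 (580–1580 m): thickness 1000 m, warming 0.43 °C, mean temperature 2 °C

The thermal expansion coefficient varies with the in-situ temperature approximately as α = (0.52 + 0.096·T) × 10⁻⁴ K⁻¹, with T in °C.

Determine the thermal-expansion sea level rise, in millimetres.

about 110 mm

Layer 1: α = (0.52 + 0.096×24)×10⁻⁴ = 2.824×10⁻⁴ K⁻¹
Layer 2: α = (0.52 + 0.096×12)×10⁻⁴ = 1.672×10⁻⁴ K⁻¹
Layer 3: α = (0.52 + 0.096×2)×10⁻⁴ = 0.712×10⁻⁴ K⁻¹
2.824×10⁻⁴ × 150 × 1.4 = 0.059304 m
Layer 2: 430 × 0.33 × 1.672×10⁻⁴ = 0.02372568 m
1000 × 0.712×10⁻⁴ × 0.43 = 0.030616 m
Δh = 0.059304 + 0.02372568 + 0.030616 = 0.11364568 m ≈ 110 mm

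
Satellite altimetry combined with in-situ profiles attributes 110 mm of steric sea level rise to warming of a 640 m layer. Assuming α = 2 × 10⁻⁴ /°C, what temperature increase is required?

ΔT = Δh/(αH) = 0.11 / (2×10⁻⁴ × 640) ≈ 0.8594 °C

ΔT ≈ 0.859 °C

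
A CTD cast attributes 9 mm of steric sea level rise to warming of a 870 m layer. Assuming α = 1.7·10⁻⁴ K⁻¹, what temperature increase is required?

0.0609 °C

ΔT = Δh/(αH) = 0.009 / (1.7×10⁻⁴ × 870) ≈ 0.06085 °C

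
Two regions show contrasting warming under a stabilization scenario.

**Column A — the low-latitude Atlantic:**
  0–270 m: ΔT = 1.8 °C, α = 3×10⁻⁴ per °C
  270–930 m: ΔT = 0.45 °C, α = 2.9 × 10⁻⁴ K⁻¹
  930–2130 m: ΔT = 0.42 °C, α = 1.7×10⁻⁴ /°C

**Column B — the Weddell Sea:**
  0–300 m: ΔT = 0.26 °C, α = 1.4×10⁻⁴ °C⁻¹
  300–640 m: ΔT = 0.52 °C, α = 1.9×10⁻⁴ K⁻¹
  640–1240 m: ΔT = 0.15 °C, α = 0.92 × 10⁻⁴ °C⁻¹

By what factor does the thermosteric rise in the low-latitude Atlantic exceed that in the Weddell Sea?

a factor of 6.02

A 0–270 m: 3×10⁻⁴ × 1.8 × 270 = 0.14580 m
A 660 × 0.45 × 2.9×10⁻⁴ = 0.08613 m
A 1200 × 0.42 × 1.7×10⁻⁴ = 0.08568 m
A total: 0.31761 m
B 1.4×10⁻⁴ × 0.26 × 300 = 0.01092 m
B 300–640 m: 0.52 × 340 × 1.9×10⁻⁴ = 0.033592 m
B Layer 3: 0.15 × 600 × 0.92×10⁻⁴ = 0.00828 m
B total: 0.052792 m
Ratio: 0.31761 / 0.052792 ≈ 6.016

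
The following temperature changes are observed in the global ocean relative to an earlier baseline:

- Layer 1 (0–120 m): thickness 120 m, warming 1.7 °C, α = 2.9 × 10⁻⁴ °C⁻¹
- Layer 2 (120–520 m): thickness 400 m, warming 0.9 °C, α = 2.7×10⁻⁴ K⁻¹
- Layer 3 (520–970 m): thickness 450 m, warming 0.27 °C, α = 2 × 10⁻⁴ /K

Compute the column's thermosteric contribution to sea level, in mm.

180 mm of thermosteric rise

0–120 m: 2.9×10⁻⁴ × 120 × 1.7 = 0.05916 m
120–520 m: 400 × 0.9 × 2.7×10⁻⁴ = 0.09720 m
520–970 m: 0.27 × 2×10⁻⁴ × 450 = 0.02430 m
Δh = 0.05916 + 0.09720 + 0.02430 = 0.18066 m ≈ 180 mm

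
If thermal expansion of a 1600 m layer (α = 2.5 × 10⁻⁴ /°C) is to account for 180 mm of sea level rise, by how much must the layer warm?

ΔT = Δh/(αH) = 0.18 / (2.5×10⁻⁴ × 1600) = 0.4500 K

0.450 K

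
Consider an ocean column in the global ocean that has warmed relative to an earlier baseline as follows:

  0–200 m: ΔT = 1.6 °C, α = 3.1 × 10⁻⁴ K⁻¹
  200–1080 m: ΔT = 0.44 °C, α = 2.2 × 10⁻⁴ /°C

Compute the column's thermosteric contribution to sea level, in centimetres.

about 18.4 cm

1.6 × 3.1×10⁻⁴ × 200 = 0.09920 m
200–1080 m: 0.44 × 880 × 2.2×10⁻⁴ = 0.085184 m
Δh = 0.09920 + 0.085184 = 0.184384 m ≈ 18.4 cm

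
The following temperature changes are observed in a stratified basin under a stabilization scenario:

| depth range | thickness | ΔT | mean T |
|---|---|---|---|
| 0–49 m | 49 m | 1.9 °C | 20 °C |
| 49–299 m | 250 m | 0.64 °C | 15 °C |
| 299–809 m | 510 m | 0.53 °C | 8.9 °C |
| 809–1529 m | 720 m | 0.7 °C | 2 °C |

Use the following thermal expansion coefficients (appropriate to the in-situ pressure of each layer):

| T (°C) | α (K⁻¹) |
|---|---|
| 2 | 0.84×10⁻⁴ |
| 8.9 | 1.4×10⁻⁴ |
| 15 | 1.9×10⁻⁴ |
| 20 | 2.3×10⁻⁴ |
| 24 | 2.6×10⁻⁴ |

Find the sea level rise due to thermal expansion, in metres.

Δh = 0.132 m

Layer 1 at 20 °C → α = 2.3×10⁻⁴ K⁻¹
Layer 2 at 15 °C → α = 1.9×10⁻⁴ K⁻¹
Layer 3 at 8.9 °C → α = 1.4×10⁻⁴ K⁻¹
Layer 4 at 2 °C → α = 0.84×10⁻⁴ K⁻¹
0–49 m: 49 × 1.9 × 2.3×10⁻⁴ = 0.021413 m
Layer 2: 1.9×10⁻⁴ × 0.64 × 250 = 0.03040 m
1.4×10⁻⁴ × 0.53 × 510 = 0.037842 m
809–1529 m: 720 × 0.84×10⁻⁴ × 0.7 = 0.042336 m
Δh = 0.021413 + 0.03040 + 0.037842 + 0.042336 = 0.131991 m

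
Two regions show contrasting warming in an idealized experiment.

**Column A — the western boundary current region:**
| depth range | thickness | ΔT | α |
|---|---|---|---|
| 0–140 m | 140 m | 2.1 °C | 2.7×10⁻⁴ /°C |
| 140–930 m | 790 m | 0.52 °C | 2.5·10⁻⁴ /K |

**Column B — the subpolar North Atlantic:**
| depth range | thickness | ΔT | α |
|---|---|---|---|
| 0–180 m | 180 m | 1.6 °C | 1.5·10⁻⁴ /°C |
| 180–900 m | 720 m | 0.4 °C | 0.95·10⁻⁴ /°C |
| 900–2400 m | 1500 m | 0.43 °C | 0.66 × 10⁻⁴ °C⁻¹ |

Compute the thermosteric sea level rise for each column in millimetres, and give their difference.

A 140 × 2.1 × 2.7×10⁻⁴ = 0.07938 m
A 140–930 m: 0.52 × 2.5×10⁻⁴ × 790 = 0.10270 m
A total: 0.18208 m
B 0–180 m: 180 × 1.6 × 1.5×10⁻⁴ = 0.04320 m
B 180–900 m: 0.95×10⁻⁴ × 720 × 0.4 = 0.02736 m
B 900–2400 m: 0.43 × 0.66×10⁻⁴ × 1500 = 0.04257 m
B total: 0.11313 m
Difference: 0.18208 − 0.11313 = 0.06895 m

A: 182 mm; B: 113 mm; difference 69.0 mm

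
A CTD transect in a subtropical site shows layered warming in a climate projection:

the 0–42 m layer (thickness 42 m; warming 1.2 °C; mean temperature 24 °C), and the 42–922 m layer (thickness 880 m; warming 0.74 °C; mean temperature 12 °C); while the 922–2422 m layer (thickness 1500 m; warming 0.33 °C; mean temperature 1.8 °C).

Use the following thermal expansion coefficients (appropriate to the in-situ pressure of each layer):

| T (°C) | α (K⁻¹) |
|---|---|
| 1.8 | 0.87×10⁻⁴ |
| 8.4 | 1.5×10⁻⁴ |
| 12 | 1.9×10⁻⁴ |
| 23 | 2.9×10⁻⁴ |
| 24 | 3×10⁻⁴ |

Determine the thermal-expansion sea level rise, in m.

Layer 1 at 24 °C → α = 3×10⁻⁴ K⁻¹
Layer 2 at 12 °C → α = 1.9×10⁻⁴ K⁻¹
Layer 3 at 1.8 °C → α = 0.87×10⁻⁴ K⁻¹
0–42 m: 3×10⁻⁴ × 1.2 × 42 = 0.01512 m
0.74 × 880 × 1.9×10⁻⁴ = 0.123728 m
0.87×10⁻⁴ × 0.33 × 1500 = 0.043065 m
Δh = 0.01512 + 0.123728 + 0.043065 = 0.181913 m

0.182 m of thermosteric rise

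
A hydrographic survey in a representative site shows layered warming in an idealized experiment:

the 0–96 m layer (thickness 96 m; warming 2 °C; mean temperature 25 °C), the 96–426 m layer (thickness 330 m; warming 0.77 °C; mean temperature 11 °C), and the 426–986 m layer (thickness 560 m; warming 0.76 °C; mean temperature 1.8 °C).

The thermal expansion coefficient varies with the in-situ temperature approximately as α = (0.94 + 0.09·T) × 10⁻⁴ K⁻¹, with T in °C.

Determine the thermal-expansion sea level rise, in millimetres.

160 mm of thermosteric rise

Layer 1: α = (0.94 + 0.09×25)×10⁻⁴ = 3.19×10⁻⁴ K⁻¹
Layer 2: α = (0.94 + 0.09×11)×10⁻⁴ = 1.93×10⁻⁴ K⁻¹
Layer 3: α = (0.94 + 0.09×1.8)×10⁻⁴ = 1.102×10⁻⁴ K⁻¹
0–96 m: 2 × 3.19×10⁻⁴ × 96 = 0.061248 m
96–426 m: 1.93×10⁻⁴ × 0.77 × 330 = 0.0490413 m
0.76 × 560 × 1.102×10⁻⁴ = 0.04690112 m
Δh = 0.061248 + 0.0490413 + 0.04690112 = 0.15719042 m ≈ 160 mm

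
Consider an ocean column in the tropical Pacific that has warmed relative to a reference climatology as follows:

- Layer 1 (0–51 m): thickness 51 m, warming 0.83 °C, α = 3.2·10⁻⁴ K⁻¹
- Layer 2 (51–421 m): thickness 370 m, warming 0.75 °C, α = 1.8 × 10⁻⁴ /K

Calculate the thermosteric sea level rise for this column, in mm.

63 mm of thermosteric rise

3.2×10⁻⁴ × 51 × 0.83 = 0.0135456 m
51–421 m: 370 × 1.8×10⁻⁴ × 0.75 = 0.04995 m
Δh = 0.0135456 + 0.04995 = 0.0634956 m ≈ 63 mm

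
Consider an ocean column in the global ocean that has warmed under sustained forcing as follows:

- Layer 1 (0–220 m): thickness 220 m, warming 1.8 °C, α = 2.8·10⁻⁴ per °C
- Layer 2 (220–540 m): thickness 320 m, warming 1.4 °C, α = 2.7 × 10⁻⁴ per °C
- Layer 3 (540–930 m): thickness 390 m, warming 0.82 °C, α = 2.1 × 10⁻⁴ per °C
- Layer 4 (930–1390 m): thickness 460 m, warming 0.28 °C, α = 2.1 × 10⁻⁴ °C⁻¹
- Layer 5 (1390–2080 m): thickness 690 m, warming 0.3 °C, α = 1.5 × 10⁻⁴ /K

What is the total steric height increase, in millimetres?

0–220 m: 1.8 × 2.8×10⁻⁴ × 220 = 0.11088 m
320 × 1.4 × 2.7×10⁻⁴ = 0.12096 m
390 × 0.82 × 2.1×10⁻⁴ = 0.067158 m
460 × 0.28 × 2.1×10⁻⁴ = 0.027048 m
Layer 5: 1.5×10⁻⁴ × 0.3 × 690 = 0.03105 m
Δh = 0.11088 + 0.12096 + 0.067158 + 0.027048 + 0.03105 = 0.357096 m ≈ 357 mm

Δh ≈ 357 mm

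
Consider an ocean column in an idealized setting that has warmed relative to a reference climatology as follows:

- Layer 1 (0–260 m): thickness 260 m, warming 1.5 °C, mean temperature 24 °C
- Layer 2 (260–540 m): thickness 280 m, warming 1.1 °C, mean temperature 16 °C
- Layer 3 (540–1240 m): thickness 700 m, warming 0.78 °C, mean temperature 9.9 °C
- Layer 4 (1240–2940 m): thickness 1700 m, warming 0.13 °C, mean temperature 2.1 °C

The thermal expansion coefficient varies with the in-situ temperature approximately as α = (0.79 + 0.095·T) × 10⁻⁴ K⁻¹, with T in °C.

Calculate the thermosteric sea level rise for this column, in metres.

Layer 1: α = (0.79 + 0.095×24)×10⁻⁴ = 3.07×10⁻⁴ K⁻¹
Layer 2: α = (0.79 + 0.095×16)×10⁻⁴ = 2.31×10⁻⁴ K⁻¹
Layer 3: α = (0.79 + 0.095×9.9)×10⁻⁴ = 1.7305×10⁻⁴ K⁻¹
Layer 4: α = (0.79 + 0.095×2.1)×10⁻⁴ = 0.9895×10⁻⁴ K⁻¹
0–260 m: 260 × 1.5 × 3.07×10⁻⁴ = 0.11973 m
2.31×10⁻⁴ × 1.1 × 280 = 0.071148 m
540–1240 m: 1.7305×10⁻⁴ × 700 × 0.78 = 0.0944853 m
Layer 4: 0.9895×10⁻⁴ × 0.13 × 1700 = 0.02186795 m
Δh = 0.11973 + 0.071148 + 0.0944853 + 0.02186795 = 0.30723125 m

Δh ≈ 0.31 m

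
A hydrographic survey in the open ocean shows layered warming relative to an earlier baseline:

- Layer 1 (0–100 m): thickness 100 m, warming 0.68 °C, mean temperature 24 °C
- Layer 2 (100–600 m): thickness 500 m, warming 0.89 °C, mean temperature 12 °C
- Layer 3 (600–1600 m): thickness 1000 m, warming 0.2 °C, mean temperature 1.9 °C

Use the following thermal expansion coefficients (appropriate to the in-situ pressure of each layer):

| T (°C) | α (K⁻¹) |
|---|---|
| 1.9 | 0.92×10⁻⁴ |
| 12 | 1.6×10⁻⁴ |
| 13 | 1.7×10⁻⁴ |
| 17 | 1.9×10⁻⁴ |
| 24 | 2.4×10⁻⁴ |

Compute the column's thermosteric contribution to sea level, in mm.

110 mm of thermosteric rise

Layer 1 at 24 °C → α = 2.4×10⁻⁴ K⁻¹
Layer 2 at 12 °C → α = 1.6×10⁻⁴ K⁻¹
Layer 3 at 1.9 °C → α = 0.92×10⁻⁴ K⁻¹
Layer 1: 2.4×10⁻⁴ × 100 × 0.68 = 0.01632 m
Layer 2: 1.6×10⁻⁴ × 0.89 × 500 = 0.07120 m
0.2 × 0.92×10⁻⁴ × 1000 = 0.01840 m
Δh = 0.01632 + 0.07120 + 0.01840 = 0.10592 m ≈ 110 mm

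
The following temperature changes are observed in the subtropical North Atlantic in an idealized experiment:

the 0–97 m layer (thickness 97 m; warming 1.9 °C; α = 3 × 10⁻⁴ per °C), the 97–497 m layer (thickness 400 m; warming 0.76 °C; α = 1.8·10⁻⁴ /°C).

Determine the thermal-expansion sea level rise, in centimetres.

Δh ≈ 11.0 cm

3×10⁻⁴ × 97 × 1.9 = 0.05529 m
400 × 0.76 × 1.8×10⁻⁴ = 0.05472 m
Δh = 0.05529 + 0.05472 = 0.11001 m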